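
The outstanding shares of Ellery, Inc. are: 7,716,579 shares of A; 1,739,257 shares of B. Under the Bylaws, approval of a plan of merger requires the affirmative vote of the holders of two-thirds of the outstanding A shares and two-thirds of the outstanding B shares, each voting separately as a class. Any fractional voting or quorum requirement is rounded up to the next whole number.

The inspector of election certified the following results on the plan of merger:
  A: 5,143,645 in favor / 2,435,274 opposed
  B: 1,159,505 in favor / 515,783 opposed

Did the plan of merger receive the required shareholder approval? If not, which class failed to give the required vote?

A: 2/3 of 7716579 = 5144386; 5,144,386 required, 5,143,645 in favor — not approved.
B: 2/3 of 1739257 = 1159504.67, rounded up to 1159505; 1,159,505 required, 1,159,505 in favor — approved.

Not approved — the A shares did not give the required vote.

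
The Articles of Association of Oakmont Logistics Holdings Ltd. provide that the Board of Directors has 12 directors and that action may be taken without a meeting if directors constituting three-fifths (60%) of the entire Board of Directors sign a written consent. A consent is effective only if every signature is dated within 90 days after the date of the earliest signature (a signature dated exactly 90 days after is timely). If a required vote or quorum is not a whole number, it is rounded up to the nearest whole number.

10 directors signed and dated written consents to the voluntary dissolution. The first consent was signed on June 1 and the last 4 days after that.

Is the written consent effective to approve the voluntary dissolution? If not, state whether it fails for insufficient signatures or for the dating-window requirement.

Effective — both the signature and dating-window requirements are satisfied.

Signatures required: three-fifths (60%) of 12 — 3/5 of 12 = 7.20, rounded up to 8, so 8 needed; 10 signed. Sufficient.
Dating window: the latest signature is 4 days after the earliest; the limit is 90 days. Within the window.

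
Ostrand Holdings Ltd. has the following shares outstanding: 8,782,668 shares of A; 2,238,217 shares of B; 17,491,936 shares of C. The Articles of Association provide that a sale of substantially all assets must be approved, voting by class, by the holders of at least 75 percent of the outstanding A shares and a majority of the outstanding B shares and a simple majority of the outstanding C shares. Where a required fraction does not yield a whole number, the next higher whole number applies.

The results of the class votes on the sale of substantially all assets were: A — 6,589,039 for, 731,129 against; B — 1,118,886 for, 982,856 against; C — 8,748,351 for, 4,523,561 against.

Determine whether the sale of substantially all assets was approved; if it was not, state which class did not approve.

A: 3/4 of 8782668 = 6587001; 6,587,001 required, 6,589,039 in favor — approved.
B: a majority of 2238217 is 1119109; 1,119,109 required, 1,118,886 in favor — not approved.
C: a majority of 17491936 is 8745969; 8,745,969 required, 8,748,351 in favor — approved.

Not approved — the B shares did not give the required vote.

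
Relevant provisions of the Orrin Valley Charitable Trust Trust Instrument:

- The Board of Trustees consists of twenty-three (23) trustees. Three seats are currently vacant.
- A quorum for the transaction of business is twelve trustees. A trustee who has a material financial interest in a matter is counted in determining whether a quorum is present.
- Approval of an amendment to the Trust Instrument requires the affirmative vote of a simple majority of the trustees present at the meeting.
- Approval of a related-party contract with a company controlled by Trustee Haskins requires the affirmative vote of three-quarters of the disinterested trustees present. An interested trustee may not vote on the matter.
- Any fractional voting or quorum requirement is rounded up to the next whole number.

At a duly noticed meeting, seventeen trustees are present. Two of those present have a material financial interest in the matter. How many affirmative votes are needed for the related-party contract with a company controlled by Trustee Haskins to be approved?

12

The related-party contract with a company controlled by Trustee Haskins requires three-fourths of the disinterested trustees present (17 − 2 = 15).
3/4 of 15 = 11.25, rounded up to 12.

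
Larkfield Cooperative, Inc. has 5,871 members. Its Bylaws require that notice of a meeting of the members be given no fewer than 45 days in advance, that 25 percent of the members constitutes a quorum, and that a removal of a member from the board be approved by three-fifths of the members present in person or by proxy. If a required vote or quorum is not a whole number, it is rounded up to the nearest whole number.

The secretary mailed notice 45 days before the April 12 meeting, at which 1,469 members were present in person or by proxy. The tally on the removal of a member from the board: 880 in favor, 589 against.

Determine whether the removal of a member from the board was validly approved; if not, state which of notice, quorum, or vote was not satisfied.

Notice: 45 days given; 45 required. Satisfied.
Quorum: 25% of 5,871 = 1,467.75, rounded up to 1,468; 1,469 present. Satisfied.
Vote: requires three-fifths of those present (1,469); 3/5 of 1469 = 881.40, rounded up to 882, so 882 needed; 880 in favor. Not satisfied.

Invalid — vote requirement not satisfied.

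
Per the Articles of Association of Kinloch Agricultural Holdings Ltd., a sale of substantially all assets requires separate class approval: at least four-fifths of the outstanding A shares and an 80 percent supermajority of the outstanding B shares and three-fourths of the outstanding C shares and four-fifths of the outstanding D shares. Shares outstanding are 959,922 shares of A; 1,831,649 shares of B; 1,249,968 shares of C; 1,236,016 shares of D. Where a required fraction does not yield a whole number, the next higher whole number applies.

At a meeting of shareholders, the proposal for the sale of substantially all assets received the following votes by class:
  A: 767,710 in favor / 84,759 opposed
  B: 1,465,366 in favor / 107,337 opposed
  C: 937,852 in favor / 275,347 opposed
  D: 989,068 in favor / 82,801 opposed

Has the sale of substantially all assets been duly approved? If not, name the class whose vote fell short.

A: 4/5 of 959922 = 767937.60, rounded up to 767938; 767,938 required, 767,710 in favor — not approved.
B: 4/5 of 1831649 = 1465319.20, rounded up to 1465320; 1,465,320 required, 1,465,366 in favor — approved.
C: 3/4 of 1249968 = 937476; 937,476 required, 937,852 in favor — approved.
D: 4/5 of 1236016 = 988812.80, rounded up to 988813; 988,813 required, 989,068 in favor — approved.

Not approved — the A shares did not give the required vote.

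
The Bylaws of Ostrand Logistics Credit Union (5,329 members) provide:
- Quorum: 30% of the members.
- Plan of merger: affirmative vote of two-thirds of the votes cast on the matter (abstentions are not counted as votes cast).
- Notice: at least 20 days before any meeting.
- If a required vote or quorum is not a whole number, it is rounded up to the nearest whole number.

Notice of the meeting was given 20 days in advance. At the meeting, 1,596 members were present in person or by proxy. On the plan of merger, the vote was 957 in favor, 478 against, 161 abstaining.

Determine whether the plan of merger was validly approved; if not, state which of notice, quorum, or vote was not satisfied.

Invalid — quorum requirement not satisfied.

Notice: 20 days given; 20 required. Satisfied.
Quorum: 30% of 5,329 = 1,598.70, rounded up to 1,599; 1,596 present. Not satisfied.
Vote: requires two-thirds of the votes cast (1,596 − 161 abstaining = 1,435); 2/3 of 1435 = 956.67, rounded up to 957, so 957 needed; 957 in favor. Satisfied.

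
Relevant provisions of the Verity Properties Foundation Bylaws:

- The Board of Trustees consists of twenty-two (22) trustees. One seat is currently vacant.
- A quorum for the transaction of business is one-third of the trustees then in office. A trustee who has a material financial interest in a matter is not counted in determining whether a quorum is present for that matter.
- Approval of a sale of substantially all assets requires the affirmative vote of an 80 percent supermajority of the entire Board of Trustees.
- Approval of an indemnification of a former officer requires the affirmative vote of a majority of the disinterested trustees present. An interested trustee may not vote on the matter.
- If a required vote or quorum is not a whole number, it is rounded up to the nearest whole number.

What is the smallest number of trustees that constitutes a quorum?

7

1/3 of 21 = 7.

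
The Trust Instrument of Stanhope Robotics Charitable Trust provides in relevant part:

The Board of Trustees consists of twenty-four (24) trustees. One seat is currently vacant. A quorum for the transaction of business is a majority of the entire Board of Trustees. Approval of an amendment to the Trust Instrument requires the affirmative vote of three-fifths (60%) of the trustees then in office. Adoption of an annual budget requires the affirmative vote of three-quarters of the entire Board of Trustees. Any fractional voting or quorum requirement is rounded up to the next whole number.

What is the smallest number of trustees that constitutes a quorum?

13

A majority of 24 is 13.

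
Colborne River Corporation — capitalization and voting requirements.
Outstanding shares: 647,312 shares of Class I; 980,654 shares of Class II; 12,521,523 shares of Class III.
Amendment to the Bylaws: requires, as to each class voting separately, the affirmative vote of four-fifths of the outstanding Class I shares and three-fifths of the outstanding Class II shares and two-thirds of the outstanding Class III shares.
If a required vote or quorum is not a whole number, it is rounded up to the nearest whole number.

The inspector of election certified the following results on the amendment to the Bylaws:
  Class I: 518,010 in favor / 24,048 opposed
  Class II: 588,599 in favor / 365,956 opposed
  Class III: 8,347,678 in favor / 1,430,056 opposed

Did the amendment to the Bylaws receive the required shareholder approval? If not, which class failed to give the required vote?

Class I: 4/5 of 647312 = 517849.60, rounded up to 517850; 517,850 required, 518,010 in favor — approved.
Class II: 3/5 of 980654 = 588392.40, rounded up to 588393; 588,393 required, 588,599 in favor — approved.
Class III: 2/3 of 12521523 = 8347682; 8,347,682 required, 8,347,678 in favor — not approved.

Not approved — the Class III shares did not give the required vote.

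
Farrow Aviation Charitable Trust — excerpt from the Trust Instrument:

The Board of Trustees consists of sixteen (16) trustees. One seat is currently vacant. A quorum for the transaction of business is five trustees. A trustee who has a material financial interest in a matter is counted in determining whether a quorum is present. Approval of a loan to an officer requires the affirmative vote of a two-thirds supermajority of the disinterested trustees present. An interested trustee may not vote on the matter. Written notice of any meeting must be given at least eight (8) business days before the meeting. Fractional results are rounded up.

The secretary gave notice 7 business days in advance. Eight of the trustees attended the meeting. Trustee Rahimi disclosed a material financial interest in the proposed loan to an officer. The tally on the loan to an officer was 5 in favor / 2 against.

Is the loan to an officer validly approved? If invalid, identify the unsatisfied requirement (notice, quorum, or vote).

Invalid — notice requirement not satisfied.

Notice: 7 business days given; 8 required (7 < 8). Not satisfied.
Quorum: 8 present (interested trustees count toward quorum); quorum is 5. Satisfied.
Vote: the loan to an officer requires two-thirds of the disinterested trustees present (8 − 1 = 7). 2/3 of 7 = 4.67, rounded up to 5, so 5 affirmative votes are needed; 5 voted in favor. Satisfied.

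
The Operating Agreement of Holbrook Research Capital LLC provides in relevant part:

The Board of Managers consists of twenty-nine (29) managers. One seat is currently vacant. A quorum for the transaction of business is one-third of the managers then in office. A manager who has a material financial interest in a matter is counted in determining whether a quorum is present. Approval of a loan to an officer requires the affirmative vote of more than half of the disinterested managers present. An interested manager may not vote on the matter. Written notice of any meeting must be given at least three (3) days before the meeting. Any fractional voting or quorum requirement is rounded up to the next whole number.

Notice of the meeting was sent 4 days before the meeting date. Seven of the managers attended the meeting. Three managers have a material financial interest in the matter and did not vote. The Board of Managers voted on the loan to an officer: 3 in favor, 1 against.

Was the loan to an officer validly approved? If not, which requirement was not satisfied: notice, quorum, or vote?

Notice: 4 days given; 3 required (4 ≥ 3). Satisfied.
Quorum: 7 present (interested managers count toward quorum); quorum is 10. Not satisfied.
Vote: the loan to an officer requires a majority of the disinterested managers present (7 − 3 = 4). A majority of 4 is 3, so 3 affirmative votes are needed; 3 voted in favor. Satisfied. (Moot — without a quorum no business can be validly transacted.)

Invalid — quorum requirement not satisfied.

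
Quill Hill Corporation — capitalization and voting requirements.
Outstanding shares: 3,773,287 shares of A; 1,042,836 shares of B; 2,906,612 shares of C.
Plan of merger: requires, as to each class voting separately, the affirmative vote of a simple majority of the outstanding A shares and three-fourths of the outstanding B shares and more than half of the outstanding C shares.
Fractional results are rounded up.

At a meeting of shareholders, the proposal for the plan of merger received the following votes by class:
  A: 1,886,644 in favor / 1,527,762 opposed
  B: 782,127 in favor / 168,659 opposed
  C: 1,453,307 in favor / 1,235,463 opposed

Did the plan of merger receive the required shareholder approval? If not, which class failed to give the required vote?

Approved — every class gave the required vote.

A: a majority of 3773287 is 1886644; 1,886,644 required, 1,886,644 in favor — approved.
B: 3/4 of 1042836 = 782127; 782,127 required, 782,127 in favor — approved.
C: a majority of 2906612 is 1453307; 1,453,307 required, 1,453,307 in favor — approved.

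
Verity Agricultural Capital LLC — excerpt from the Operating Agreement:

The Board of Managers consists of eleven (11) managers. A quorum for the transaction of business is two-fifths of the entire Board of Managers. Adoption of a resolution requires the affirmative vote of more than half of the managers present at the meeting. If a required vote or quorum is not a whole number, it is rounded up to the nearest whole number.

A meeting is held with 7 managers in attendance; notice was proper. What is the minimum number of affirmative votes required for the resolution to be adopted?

4

The resolution requires a majority of the managers present (7).
A majority of 7 is 4.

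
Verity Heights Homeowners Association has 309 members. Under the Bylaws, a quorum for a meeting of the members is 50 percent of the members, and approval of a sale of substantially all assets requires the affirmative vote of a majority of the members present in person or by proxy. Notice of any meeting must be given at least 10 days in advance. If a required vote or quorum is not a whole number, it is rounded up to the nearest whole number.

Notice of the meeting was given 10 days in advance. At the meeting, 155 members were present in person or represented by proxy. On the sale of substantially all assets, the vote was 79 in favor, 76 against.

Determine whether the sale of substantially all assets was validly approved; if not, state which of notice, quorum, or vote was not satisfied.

Notice: 10 days given; 10 required. Satisfied.
Quorum: 50% of 309 = 154.50, rounded up to 155; 155 present. Satisfied.
Vote: requires a majority of those present (155); a majority of 155 is 78, so 78 needed; 79 in favor. Satisfied.

Valid — all requirements satisfied.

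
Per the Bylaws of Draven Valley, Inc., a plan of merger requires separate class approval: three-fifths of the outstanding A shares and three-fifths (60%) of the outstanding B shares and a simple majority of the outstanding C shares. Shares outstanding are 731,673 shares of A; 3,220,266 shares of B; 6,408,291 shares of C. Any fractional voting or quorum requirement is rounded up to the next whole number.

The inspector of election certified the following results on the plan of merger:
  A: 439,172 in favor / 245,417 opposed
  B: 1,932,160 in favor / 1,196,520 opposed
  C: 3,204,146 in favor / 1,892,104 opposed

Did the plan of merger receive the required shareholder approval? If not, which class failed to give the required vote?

Approved — every class gave the required vote.

A: 3/5 of 731673 = 439003.80, rounded up to 439004; 439,004 required, 439,172 in favor — approved.
B: 3/5 of 3220266 = 1932159.60, rounded up to 1932160; 1,932,160 required, 1,932,160 in favor — approved.
C: a majority of 6408291 is 3204146; 3,204,146 required, 3,204,146 in favor — approved.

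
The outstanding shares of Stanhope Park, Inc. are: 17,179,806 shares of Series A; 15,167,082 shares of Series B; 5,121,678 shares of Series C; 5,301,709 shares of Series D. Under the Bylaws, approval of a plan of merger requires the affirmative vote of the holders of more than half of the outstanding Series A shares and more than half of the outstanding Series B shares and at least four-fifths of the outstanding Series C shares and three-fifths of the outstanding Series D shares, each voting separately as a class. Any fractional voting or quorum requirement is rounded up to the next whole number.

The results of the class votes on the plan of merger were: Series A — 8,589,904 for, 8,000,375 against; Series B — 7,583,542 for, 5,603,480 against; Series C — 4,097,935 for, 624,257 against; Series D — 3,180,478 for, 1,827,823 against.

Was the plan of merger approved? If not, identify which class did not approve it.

Series A: a majority of 17179806 is 8589904; 8,589,904 required, 8,589,904 in favor — approved.
Series B: a majority of 15167082 is 7583542; 7,583,542 required, 7,583,542 in favor — approved.
Series C: 4/5 of 5121678 = 4097342.40, rounded up to 4097343; 4,097,343 required, 4,097,935 in favor — approved.
Series D: 3/5 of 5301709 = 3181025.40, rounded up to 3181026; 3,181,026 required, 3,180,478 in favor — not approved.

Not approved — the Series D shares did not give the required vote.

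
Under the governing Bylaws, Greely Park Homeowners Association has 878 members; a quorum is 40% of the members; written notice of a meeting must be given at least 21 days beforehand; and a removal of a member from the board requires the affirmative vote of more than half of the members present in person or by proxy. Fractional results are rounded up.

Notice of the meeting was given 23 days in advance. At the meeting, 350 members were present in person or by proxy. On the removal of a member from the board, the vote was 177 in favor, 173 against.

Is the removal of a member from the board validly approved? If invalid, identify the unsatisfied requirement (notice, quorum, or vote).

Invalid — quorum requirement not satisfied.

Notice: 23 days given; 21 required. Satisfied.
Quorum: 40% of 878 = 351.20, rounded up to 352; 350 present. Not satisfied.
Vote: requires a majority of those present (350); a majority of 350 is 176, so 176 needed; 177 in favor. Satisfied.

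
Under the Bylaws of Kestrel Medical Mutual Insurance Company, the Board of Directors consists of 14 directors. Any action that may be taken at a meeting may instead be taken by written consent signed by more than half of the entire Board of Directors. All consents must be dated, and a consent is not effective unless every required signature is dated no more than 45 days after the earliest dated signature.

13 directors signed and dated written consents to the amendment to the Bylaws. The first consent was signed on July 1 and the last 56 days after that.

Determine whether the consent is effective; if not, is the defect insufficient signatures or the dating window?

Not effective — dating-window requirement not satisfied.

Signatures required: more than half of 14 — a majority of 14 is 8, so 8 needed; 13 signed. Sufficient.
Dating window: the latest signature is 56 days after the earliest; the limit is 45 days. Outside the window.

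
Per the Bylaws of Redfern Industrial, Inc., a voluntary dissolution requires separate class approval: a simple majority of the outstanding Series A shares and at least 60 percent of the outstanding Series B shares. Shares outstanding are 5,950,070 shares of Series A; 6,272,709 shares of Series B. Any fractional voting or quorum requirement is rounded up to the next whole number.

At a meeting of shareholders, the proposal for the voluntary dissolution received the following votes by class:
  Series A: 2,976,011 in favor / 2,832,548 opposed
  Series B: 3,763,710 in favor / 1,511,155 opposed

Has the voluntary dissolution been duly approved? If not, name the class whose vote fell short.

Series A: a majority of 5950070 is 2975036; 2,975,036 required, 2,976,011 in favor — approved.
Series B: 3/5 of 6272709 = 3763625.40, rounded up to 3763626; 3,763,626 required, 3,763,710 in favor — approved.

Approved — every class gave the required vote.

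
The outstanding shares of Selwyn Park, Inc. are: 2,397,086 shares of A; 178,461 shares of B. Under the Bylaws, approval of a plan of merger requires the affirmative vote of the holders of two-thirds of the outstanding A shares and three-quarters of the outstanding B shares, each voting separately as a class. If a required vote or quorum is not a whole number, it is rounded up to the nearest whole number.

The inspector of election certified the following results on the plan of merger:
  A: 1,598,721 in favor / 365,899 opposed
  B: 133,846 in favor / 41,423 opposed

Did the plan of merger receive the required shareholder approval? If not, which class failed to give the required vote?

Approved — every class gave the required vote.

A: 2/3 of 2397086 = 1598057.33, rounded up to 1598058; 1,598,058 required, 1,598,721 in favor — approved.
B: 3/4 of 178461 = 133845.75, rounded up to 133846; 133,846 required, 133,846 in favor — approved.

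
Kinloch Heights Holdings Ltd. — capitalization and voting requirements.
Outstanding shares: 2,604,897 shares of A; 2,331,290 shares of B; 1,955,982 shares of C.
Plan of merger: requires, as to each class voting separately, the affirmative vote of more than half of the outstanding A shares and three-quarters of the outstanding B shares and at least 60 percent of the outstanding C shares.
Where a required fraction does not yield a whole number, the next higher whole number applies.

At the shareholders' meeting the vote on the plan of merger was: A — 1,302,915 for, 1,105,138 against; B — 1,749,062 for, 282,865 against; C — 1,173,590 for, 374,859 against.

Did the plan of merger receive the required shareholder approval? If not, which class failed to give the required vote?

A: a majority of 2604897 is 1302449; 1,302,449 required, 1,302,915 in favor — approved.
B: 3/4 of 2331290 = 1748467.50, rounded up to 1748468; 1,748,468 required, 1,749,062 in favor — approved.
C: 3/5 of 1955982 = 1173589.20, rounded up to 1173590; 1,173,590 required, 1,173,590 in favor — approved.

Approved — every class gave the required vote.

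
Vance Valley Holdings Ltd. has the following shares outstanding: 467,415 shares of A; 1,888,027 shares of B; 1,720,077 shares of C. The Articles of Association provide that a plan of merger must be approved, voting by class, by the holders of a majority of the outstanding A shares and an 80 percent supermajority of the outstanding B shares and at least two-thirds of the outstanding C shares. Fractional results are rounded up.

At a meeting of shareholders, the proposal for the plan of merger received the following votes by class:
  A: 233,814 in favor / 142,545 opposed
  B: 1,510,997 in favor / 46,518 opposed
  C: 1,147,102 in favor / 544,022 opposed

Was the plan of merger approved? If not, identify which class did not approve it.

Approved — every class gave the required vote.

A: a majority of 467415 is 233708; 233,708 required, 233,814 in favor — approved.
B: 4/5 of 1888027 = 1510421.60, rounded up to 1510422; 1,510,422 required, 1,510,997 in favor — approved.
C: 2/3 of 1720077 = 1146718; 1,146,718 required, 1,147,102 in favor — approved.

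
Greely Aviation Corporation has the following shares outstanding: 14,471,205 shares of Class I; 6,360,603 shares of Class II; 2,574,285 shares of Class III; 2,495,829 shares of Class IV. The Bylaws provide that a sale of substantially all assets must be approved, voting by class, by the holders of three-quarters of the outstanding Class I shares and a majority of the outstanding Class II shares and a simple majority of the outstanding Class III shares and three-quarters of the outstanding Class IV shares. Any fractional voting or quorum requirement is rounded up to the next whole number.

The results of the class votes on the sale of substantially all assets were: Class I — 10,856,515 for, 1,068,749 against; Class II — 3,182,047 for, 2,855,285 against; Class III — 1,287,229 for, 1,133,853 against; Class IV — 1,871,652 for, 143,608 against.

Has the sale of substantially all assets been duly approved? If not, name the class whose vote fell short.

Not approved — the Class IV shares did not give the required vote.

Class I: 3/4 of 14471205 = 10853403.75, rounded up to 10853404; 10,853,404 required, 10,856,515 in favor — approved.
Class II: a majority of 6360603 is 3180302; 3,180,302 required, 3,182,047 in favor — approved.
Class III: a majority of 2574285 is 1287143; 1,287,143 required, 1,287,229 in favor — approved.
Class IV: 3/4 of 2495829 = 1871871.75, rounded up to 1871872; 1,871,872 required, 1,871,652 in favor — not approved.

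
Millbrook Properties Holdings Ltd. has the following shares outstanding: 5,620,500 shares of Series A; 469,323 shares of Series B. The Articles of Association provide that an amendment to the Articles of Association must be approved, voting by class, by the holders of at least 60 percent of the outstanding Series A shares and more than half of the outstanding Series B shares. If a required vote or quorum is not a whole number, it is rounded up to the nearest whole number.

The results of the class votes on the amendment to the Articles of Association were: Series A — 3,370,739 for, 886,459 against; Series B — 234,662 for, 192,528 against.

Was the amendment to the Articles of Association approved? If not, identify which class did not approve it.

Series A: 3/5 of 5620500 = 3372300; 3,372,300 required, 3,370,739 in favor — not approved.
Series B: a majority of 469323 is 234662; 234,662 required, 234,662 in favor — approved.

Not approved — the Series A shares did not give the required vote.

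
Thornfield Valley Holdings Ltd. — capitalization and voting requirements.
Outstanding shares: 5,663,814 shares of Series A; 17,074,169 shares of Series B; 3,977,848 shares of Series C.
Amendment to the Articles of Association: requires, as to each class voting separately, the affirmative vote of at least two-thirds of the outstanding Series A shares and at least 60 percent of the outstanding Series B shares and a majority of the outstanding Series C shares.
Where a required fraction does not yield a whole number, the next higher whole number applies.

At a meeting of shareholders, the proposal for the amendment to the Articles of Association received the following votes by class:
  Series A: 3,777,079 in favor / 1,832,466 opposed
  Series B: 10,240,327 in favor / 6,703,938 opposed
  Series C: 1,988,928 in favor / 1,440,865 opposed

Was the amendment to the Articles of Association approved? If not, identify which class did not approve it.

Not approved — the Series B shares did not give the required vote.

Series A: 2/3 of 5663814 = 3775876; 3,775,876 required, 3,777,079 in favor — approved.
Series B: 3/5 of 17074169 = 10244501.40, rounded up to 10244502; 10,244,502 required, 10,240,327 in favor — not approved.
Series C: a majority of 3977848 is 1988925; 1,988,925 required, 1,988,928 in favor — approved.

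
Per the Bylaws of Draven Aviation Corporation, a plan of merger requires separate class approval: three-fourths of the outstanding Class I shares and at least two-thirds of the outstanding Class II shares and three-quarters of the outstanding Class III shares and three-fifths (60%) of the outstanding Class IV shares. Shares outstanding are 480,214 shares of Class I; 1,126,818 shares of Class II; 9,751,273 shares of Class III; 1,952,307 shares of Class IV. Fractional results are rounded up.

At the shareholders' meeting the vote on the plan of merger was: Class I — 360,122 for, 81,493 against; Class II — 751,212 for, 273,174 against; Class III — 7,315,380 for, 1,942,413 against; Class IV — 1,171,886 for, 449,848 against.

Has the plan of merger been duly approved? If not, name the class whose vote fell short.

Class I: 3/4 of 480214 = 360160.50, rounded up to 360161; 360,161 required, 360,122 in favor — not approved.
Class II: 2/3 of 1126818 = 751212; 751,212 required, 751,212 in favor — approved.
Class III: 3/4 of 9751273 = 7313454.75, rounded up to 7313455; 7,313,455 required, 7,315,380 in favor — approved.
Class IV: 3/5 of 1952307 = 1171384.20, rounded up to 1171385; 1,171,385 required, 1,171,886 in favor — approved.

Not approved — the Class I shares did not give the required vote.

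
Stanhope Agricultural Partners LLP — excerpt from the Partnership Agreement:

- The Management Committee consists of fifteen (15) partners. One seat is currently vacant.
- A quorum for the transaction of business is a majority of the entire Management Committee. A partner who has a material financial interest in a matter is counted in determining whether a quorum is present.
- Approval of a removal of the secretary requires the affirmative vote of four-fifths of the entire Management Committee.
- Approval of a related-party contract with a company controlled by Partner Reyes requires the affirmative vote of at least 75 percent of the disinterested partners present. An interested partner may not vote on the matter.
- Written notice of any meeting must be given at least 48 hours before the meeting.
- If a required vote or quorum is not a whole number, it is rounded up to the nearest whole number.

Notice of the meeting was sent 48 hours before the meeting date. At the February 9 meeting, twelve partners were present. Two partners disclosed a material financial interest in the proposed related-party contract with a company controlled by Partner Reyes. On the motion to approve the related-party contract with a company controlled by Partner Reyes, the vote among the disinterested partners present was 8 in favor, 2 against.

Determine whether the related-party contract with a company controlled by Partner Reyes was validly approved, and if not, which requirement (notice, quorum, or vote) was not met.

Notice: 48 hours given; 48 required (48 ≥ 48). Satisfied.
Quorum: 12 present (interested partners count toward quorum); quorum is 8. Satisfied.
Vote: the related-party contract with a company controlled by Partner Reyes requires three-fourths of the disinterested partners present (12 − 2 = 10). 3/4 of 10 = 7.50, rounded up to 8, so 8 affirmative votes are needed; 8 voted in favor. Satisfied.

Valid — all requirements satisfied.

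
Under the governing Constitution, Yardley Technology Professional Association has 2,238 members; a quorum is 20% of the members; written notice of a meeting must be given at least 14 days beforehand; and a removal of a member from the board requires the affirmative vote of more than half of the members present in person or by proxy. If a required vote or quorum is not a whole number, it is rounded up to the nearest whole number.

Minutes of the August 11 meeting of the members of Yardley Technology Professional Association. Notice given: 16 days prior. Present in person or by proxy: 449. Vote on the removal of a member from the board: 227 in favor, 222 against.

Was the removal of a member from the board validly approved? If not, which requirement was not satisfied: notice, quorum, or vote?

Notice: 16 days given; 14 required. Satisfied.
Quorum: 20% of 2,238 = 447.60, rounded up to 448; 449 present. Satisfied.
Vote: requires a majority of those present (449); a majority of 449 is 225, so 225 needed; 227 in favor. Satisfied.

Valid — all requirements satisfied.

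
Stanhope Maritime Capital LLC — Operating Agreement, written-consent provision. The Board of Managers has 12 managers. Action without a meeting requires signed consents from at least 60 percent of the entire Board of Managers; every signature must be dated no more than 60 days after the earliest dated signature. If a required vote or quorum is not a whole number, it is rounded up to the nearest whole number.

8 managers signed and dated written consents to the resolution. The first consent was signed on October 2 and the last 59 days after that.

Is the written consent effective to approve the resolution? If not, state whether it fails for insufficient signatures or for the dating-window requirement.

Effective — both the signature and dating-window requirements are satisfied.

Signatures required: at least 60 percent of 12 — 3/5 of 12 = 7.20, rounded up to 8, so 8 needed; 8 signed. Sufficient.
Dating window: the latest signature is 59 days after the earliest; the limit is 60 days. Within the window.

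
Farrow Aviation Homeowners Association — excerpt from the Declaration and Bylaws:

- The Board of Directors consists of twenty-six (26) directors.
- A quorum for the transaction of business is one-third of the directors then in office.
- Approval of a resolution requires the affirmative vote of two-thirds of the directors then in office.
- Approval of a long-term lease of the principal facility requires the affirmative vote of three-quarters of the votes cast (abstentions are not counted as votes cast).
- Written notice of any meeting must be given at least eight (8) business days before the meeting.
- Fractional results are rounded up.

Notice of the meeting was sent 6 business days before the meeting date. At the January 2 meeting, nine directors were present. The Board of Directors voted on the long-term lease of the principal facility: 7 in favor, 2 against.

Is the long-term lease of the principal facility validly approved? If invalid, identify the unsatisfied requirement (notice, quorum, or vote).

Invalid — notice requirement not satisfied.

Notice: 6 business days given; 8 required (6 < 8). Not satisfied.
Quorum: 9 present; quorum is 9. Satisfied.
Vote: the long-term lease of the principal facility requires three-fourths of the votes cast (9). 3/4 of 9 = 6.75, rounded up to 7, so 7 affirmative votes are needed; 7 voted in favor. Satisfied.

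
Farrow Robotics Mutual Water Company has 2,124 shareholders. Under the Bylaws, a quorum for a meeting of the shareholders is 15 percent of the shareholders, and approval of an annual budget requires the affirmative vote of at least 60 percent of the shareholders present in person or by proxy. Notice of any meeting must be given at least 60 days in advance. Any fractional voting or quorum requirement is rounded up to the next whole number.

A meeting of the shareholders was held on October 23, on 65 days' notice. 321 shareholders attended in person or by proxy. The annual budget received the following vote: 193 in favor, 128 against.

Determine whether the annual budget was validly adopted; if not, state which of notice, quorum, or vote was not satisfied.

Notice: 65 days given; 60 required. Satisfied.
Quorum: 15% of 2,124 = 318.60, rounded up to 319; 321 present. Satisfied.
Vote: requires three-fifths of those present (321); 3/5 of 321 = 192.60, rounded up to 193, so 193 needed; 193 in favor. Satisfied.

Valid — all requirements satisfied.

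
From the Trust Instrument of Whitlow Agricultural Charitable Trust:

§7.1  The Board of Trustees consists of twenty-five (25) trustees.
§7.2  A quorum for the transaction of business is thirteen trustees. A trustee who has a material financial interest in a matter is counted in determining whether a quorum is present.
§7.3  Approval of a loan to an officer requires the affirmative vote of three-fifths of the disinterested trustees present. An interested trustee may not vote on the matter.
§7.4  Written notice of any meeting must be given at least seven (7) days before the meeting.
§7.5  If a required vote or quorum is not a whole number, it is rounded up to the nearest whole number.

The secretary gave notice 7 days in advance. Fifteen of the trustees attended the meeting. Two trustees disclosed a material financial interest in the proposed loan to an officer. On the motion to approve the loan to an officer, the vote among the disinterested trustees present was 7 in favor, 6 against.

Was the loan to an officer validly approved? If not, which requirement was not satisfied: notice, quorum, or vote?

Invalid — vote requirement not satisfied.

Notice: 7 days given; 7 required (7 ≥ 7). Satisfied.
Quorum: 15 present (interested trustees count toward quorum); quorum is 13. Satisfied.
Vote: the loan to an officer requires three-fifths of the disinterested trustees present (15 − 2 = 13). 3/5 of 13 = 7.80, rounded up to 8, so 8 affirmative votes are needed; 7 voted in favor. Not satisfied.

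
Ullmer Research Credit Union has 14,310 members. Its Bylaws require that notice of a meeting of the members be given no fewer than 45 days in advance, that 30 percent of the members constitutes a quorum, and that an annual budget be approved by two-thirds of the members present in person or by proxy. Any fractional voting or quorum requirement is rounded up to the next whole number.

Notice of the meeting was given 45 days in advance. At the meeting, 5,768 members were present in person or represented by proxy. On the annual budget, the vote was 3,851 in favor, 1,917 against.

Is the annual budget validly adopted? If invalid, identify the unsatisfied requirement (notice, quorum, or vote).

Notice: 45 days given; 45 required. Satisfied.
Quorum: 30% of 14,310 = 4,293; 5,768 present. Satisfied.
Vote: requires two-thirds of those present (5,768); 2/3 of 5768 = 3845.33, rounded up to 3846, so 3,846 needed; 3,851 in favor. Satisfied.

Valid — all requirements satisfied.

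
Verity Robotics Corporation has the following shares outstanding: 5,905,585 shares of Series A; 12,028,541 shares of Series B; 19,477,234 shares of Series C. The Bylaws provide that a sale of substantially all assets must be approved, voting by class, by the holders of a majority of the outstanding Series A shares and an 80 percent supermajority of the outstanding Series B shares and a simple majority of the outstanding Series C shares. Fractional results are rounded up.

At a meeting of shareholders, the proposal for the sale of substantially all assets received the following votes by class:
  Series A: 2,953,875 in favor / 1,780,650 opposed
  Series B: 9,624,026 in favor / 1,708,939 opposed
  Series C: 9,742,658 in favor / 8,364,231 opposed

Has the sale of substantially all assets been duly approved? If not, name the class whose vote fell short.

Series A: a majority of 5905585 is 2952793; 2,952,793 required, 2,953,875 in favor — approved.
Series B: 4/5 of 12028541 = 9622832.80, rounded up to 9622833; 9,622,833 required, 9,624,026 in favor — approved.
Series C: a majority of 19477234 is 9738618; 9,738,618 required, 9,742,658 in favor — approved.

Approved — every class gave the required vote.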